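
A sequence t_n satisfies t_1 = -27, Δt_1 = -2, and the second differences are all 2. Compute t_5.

Build the table forward from the leading diagonal:
Second differences: 2, 2, 2, 2, 2
First differences: -2, 0, 2, 4, 6
t: -27, -29, -29, -27, -23

-23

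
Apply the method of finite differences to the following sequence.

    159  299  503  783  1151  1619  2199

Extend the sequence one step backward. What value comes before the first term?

71

D1: 140  204  280  368  468  580
D2: 64  76  88  100  112
D3: 12  12  12  12
The third differences are constant at 12.
Work back: 64 − 12 = 52;  140 − 52 = 88;  159 − 88 = 71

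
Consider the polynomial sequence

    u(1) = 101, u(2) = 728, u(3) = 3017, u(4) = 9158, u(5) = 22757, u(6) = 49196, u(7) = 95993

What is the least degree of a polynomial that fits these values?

5

D1: 627, 2289, 6141, 13599, 26439, 46797
D2: 1662, 3852, 7458, 12840, 20358
D3: 2190, 3606, 5382, 7518
D4: 1416, 1776, 2136
D5: 360, 360
The fifth differences are constant, so the polynomial has degree 5.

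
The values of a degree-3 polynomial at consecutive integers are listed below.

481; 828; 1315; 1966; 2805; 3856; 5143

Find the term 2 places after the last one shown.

D1: 347, 487, 651, 839, 1051, 1287
D2: 140, 164, 188, 212, 236
D3: 24, 24, 24, 24
Third differences constant at 24.
236 + 24 = 260;  1287 + 260 = 1547;  5143 + 1547 = 6690
260 + 24 = 284;  1547 + 284 = 1831;  6690 + 1831 = 8521

8521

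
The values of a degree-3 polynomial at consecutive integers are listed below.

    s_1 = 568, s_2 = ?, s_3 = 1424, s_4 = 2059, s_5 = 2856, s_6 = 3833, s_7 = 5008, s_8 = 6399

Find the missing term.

Using the last 6 terms:
D1: 635  797  977  1175  1391
D2: 162  180  198  216
D3: 18  18  18
Constant third difference = 18.
Extend backward: 162 − 18 = 144;  635 − 144 = 491;  1424 − 491 = 933

933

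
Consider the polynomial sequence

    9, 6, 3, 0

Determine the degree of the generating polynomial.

Δ: -3, -3, -3
The first differences are constant, so the polynomial has degree 1.

1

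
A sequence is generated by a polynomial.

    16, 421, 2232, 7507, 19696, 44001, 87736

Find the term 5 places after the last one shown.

D1: 405, 1811, 5275, 12189, 24305, 43735
D2: 1406, 3464, 6914, 12116, 19430
D3: 2058, 3450, 5202, 7314
D4: 1392, 1752, 2112
D5: 360, 360
Constant fifth difference = 360, so extend:
2112 + 360 = 2472;  7314 + 2472 = 9786;  19430 + 9786 = 29216;  43735 + 29216 = 72951;  87736 + 72951 = 160687
2472 + 360 = 2832;  9786 + 2832 = 12618;  29216 + 12618 = 41834;  72951 + 41834 = 114785;  160687 + 114785 = 275472
2832 + 360 = 3192;  12618 + 3192 = 15810;  41834 + 15810 = 57644;  114785 + 57644 = 172429;  275472 + 172429 = 447901
3192 + 360 = 3552;  15810 + 3552 = 19362;  57644 + 19362 = 77006;  172429 + 77006 = 249435;  447901 + 249435 = 697336
3552 + 360 = 3912;  19362 + 3912 = 23274;  77006 + 23274 = 100280;  249435 + 100280 = 349715;  697336 + 349715 = 1047051

1047051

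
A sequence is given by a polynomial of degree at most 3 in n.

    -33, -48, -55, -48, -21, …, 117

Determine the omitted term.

32

Using the first 5 terms:
First differences: -15, -7, 7, 27
Second differences: 8, 14, 20
Third differences: 6, 6
Constant third difference = 6.
Extend forward: 20 + 6 = 26;  27 + 26 = 53;  -21 + 53 = 32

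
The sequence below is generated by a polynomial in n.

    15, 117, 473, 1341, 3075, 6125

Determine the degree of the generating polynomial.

D1: 102, 356, 868, 1734, 3050
D2: 254, 512, 866, 1316
D3: 258, 354, 450
D4: 96, 96
The fourth differences are constant, so the polynomial has degree 4.

4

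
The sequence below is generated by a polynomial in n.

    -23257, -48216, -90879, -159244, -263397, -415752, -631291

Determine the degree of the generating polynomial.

5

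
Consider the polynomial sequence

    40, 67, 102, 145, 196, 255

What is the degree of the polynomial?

2

Δ: 27, 35, 43, 51, 59
Δ²: 8, 8, 8, 8
The second differences are constant, so the polynomial has degree 2.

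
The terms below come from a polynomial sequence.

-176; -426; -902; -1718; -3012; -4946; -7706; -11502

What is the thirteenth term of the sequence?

-55052

Δ: -250, -476, -816, -1294, -1934, -2760, -3796
Δ²: -226, -340, -478, -640, -826, -1036
Δ³: -114, -138, -162, -186, -210
Δ⁴: -24, -24, -24, -24
Fourth differences constant at -24.
-210 − 24 = -234;  -1036 − 234 = -1270;  -3796 − 1270 = -5066;  -11502 − 5066 = -16568
-234 − 24 = -258;  -1270 − 258 = -1528;  -5066 − 1528 = -6594;  -16568 − 6594 = -23162
-258 − 24 = -282;  -1528 − 282 = -1810;  -6594 − 1810 = -8404;  -23162 − 8404 = -31566
-282 − 24 = -306;  -1810 − 306 = -2116;  -8404 − 2116 = -10520;  -31566 − 10520 = -42086
-306 − 24 = -330;  -2116 − 330 = -2446;  -10520 − 2446 = -12966;  -42086 − 12966 = -55052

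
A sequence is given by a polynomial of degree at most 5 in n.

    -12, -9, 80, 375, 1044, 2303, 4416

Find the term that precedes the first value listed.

Δ: 3, 89, 295, 669, 1259, 2113
Δ²: 86, 206, 374, 590, 854
Δ³: 120, 168, 216, 264
Δ⁴: 48, 48, 48
The fourth differences are constant at 48.
Work back: 120 − 48 = 72;  86 − 72 = 14;  3 − 14 = -11;  -12 + 11 = -1

-1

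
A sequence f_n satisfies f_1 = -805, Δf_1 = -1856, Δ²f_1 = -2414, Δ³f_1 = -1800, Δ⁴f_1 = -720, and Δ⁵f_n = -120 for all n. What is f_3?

Build the table forward from the leading diagonal:
Fifth differences: -120  -120  -120
Fourth differences: -720  -840  -960
Third differences: -1800  -2520  -3360
Second differences: -2414  -4214  -6734
First differences: -1856  -4270  -8484
f: -805  -2661  -6931

-6931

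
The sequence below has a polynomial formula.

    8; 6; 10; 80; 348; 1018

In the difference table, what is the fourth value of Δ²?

Δ: -2, 4, 70, 268, 670
Δ²: 6, 66, 198, 402
Δ³: 60, 132, 204
Δ⁴: 72, 72

402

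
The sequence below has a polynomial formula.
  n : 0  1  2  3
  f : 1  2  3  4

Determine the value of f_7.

D1: 1 , 1 , 1
Constant first difference = 1, so extend:
4 + 1 = 5
5 + 1 = 6
6 + 1 = 7
7 + 1 = 8

8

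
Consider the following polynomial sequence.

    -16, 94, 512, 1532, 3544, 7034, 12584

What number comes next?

20872

Δ: 110 , 418 , 1020 , 2012 , 3490 , 5550
Δ²: 308 , 602 , 992 , 1478 , 2060
Δ³: 294 , 390 , 486 , 582
Δ⁴: 96 , 96 , 96
Constant fourth difference = 96, so extend:
582 + 96 = 678;  2060 + 678 = 2738;  5550 + 2738 = 8288;  12584 + 8288 = 20872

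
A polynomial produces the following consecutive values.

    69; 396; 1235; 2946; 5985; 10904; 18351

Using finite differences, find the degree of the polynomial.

D1: 327, 839, 1711, 3039, 4919, 7447
D2: 512, 872, 1328, 1880, 2528
D3: 360, 456, 552, 648
D4: 96, 96, 96
The fourth differences are constant, so the polynomial has degree 4.

4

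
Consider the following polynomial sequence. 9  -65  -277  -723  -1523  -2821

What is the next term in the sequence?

-74, -212, -446, -800, -1298
-138, -234, -354, -498
-96, -120, -144
-24, -24
Constant fourth difference = -24, so extend:
-144 − 24 = -168;  -498 − 168 = -666;  -1298 − 666 = -1964;  -2821 − 1964 = -4785

-4785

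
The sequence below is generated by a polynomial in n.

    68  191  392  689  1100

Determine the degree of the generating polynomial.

3

D1: 123, 201, 297, 411
D2: 78, 96, 114
D3: 18, 18
The third differences are constant, so the polynomial has degree 3.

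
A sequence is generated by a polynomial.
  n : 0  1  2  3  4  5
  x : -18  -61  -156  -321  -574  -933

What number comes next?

D1: -43, -95, -165, -253, -359
D2: -52, -70, -88, -106
D3: -18, -18, -18
Third differences constant at -18.
-106 − 18 = -124;  -359 − 124 = -483;  -933 − 483 = -1416

-1416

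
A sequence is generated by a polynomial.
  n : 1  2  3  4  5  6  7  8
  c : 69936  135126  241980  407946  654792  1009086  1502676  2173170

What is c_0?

32802

Δ: 65190  106854  165966  246846  354294  493590  670494
Δ²: 41664  59112  80880  107448  139296  176904
Δ³: 17448  21768  26568  31848  37608
Δ⁴: 4320  4800  5280  5760
Δ⁵: 480  480  480
The fifth differences are constant at 480.
Work back: 4320 − 480 = 3840;  17448 − 3840 = 13608;  41664 − 13608 = 28056;  65190 − 28056 = 37134;  69936 − 37134 = 32802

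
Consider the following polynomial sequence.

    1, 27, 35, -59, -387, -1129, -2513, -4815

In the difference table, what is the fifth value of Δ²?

-642

First differences: 26, 8, -94, -328, -742, -1384, -2302
Second differences: -18, -102, -234, -414, -642, -918
Third differences: -84, -132, -180, -228, -276
Fourth differences: -48, -48, -48, -48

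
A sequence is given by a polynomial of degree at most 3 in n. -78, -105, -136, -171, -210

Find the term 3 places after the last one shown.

First differences: -27, -31, -35, -39
Second differences: -4, -4, -4
Second differences constant at -4.
-39 − 4 = -43;  -210 − 43 = -253
-43 − 4 = -47;  -253 − 47 = -300
-47 − 4 = -51;  -300 − 51 = -351

-351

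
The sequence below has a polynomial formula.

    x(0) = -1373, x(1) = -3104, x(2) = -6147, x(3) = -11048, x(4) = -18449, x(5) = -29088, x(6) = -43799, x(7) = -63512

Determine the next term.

D1: -1731  -3043  -4901  -7401  -10639  -14711  -19713
D2: -1312  -1858  -2500  -3238  -4072  -5002
D3: -546  -642  -738  -834  -930
D4: -96  -96  -96  -96
The fourth differences are constant (-96).
-930 − 96 = -1026;  -5002 − 1026 = -6028;  -19713 − 6028 = -25741;  -63512 − 25741 = -89253

-89253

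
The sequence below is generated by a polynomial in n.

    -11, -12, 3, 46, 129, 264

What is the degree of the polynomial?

Δ: -1, 15, 43, 83, 135
Δ²: 16, 28, 40, 52
Δ³: 12, 12, 12
The third differences are constant, so the polynomial has degree 3.

3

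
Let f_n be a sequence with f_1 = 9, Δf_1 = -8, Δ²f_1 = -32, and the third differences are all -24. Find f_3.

-39

Build the table forward from the leading diagonal:
Third differences: -24  -24  -24
Second differences: -32  -56  -80
First differences: -8  -40  -96
f: 9  1  -39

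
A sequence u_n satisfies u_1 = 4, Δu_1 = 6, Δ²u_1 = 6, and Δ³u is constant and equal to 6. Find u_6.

Build the table forward from the leading diagonal:
Δ³: 6  6  6  6  6  6
Δ²: 6  12  18  24  30  36
Δ: 6  12  24  42  66  96
u: 4  10  22  46  88  154

154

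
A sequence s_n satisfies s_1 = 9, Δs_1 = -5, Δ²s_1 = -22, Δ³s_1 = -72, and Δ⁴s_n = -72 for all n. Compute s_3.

Build the table forward from the leading diagonal:
Fourth differences: -72, -72, -72
Third differences: -72, -144, -216
Second differences: -22, -94, -238
First differences: -5, -27, -121
s: 9, 4, -23

-23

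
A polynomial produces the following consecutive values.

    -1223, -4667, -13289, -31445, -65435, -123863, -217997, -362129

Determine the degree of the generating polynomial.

5

First differences: -3444, -8622, -18156, -33990, -58428, -94134, -144132
Second differences: -5178, -9534, -15834, -24438, -35706, -49998
Third differences: -4356, -6300, -8604, -11268, -14292
Fourth differences: -1944, -2304, -2664, -3024
Fifth differences: -360, -360, -360
The fifth differences are constant, so the polynomial has degree 5.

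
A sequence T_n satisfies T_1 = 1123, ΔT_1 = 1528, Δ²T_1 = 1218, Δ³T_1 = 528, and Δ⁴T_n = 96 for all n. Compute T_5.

Build the table forward from the leading diagonal:
Fourth differences: 96, 96, 96, 96, 96
Third differences: 528, 624, 720, 816, 912
Second differences: 1218, 1746, 2370, 3090, 3906
First differences: 1528, 2746, 4492, 6862, 9952
T: 1123, 2651, 5397, 9889, 16751

16751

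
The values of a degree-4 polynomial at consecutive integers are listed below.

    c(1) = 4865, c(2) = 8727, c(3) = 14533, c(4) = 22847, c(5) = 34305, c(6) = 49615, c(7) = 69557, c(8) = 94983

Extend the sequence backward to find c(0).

2455

First differences: 3862  5806  8314  11458  15310  19942  25426
Second differences: 1944  2508  3144  3852  4632  5484
Third differences: 564  636  708  780  852
Fourth differences: 72  72  72  72
The fourth differences are constant at 72.
Work back: 564 − 72 = 492;  1944 − 492 = 1452;  3862 − 1452 = 2410;  4865 − 2410 = 2455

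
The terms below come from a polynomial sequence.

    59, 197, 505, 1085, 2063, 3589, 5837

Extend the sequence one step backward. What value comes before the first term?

138  308  580  978  1526  2248
170  272  398  548  722
102  126  150  174
24  24  24
The fourth differences are constant at 24.
Work back: 102 − 24 = 78;  170 − 78 = 92;  138 − 92 = 46;  59 − 46 = 13

13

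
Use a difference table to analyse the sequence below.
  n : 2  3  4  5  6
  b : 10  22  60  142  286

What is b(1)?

6

D1: 12  38  82  144
D2: 26  44  62
D3: 18  18
The third differences are constant at 18.
Work back: 26 − 18 = 8;  12 − 8 = 4;  10 − 4 = 6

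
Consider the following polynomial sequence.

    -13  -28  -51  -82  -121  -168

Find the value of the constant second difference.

First differences: -15, -23, -31, -39, -47
Second differences: -8, -8, -8, -8

-8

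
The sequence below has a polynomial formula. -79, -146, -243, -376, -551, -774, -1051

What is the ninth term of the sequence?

-1791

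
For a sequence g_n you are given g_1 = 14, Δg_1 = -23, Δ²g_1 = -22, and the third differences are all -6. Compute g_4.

-127

Build the table forward from the leading diagonal:
Δ³: -6, -6, -6, -6
Δ²: -22, -28, -34, -40
Δ: -23, -45, -73, -107
g: 14, -9, -54, -127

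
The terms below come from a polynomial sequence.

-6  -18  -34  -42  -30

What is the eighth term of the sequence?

First differences: -12 , -16 , -8 , 12
Second differences: -4 , 8 , 20
Third differences: 12 , 12
Third differences constant at 12.
20 + 12 = 32;  12 + 32 = 44;  -30 + 44 = 14
32 + 12 = 44;  44 + 44 = 88;  14 + 88 = 102
44 + 12 = 56;  88 + 56 = 144;  102 + 144 = 246

246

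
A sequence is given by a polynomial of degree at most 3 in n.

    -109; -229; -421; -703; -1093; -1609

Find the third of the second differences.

-108

D1: -120, -192, -282, -390, -516
D2: -72, -90, -108, -126
D3: -18, -18, -18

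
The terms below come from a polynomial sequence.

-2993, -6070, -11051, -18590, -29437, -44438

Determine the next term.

D1: -3077, -4981, -7539, -10847, -15001
D2: -1904, -2558, -3308, -4154
D3: -654, -750, -846
D4: -96, -96
Constant fourth difference = -96, so extend:
-846 − 96 = -942;  -4154 − 942 = -5096;  -15001 − 5096 = -20097;  -44438 − 20097 = -64535

-64535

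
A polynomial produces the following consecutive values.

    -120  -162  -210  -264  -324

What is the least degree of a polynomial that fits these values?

2

Δ: -42, -48, -54, -60
Δ²: -6, -6, -6
The second differences are constant, so the polynomial has degree 2.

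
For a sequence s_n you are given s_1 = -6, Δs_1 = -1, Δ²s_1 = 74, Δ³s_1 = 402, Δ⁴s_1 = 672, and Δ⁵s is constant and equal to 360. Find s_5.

Build the table forward from the leading diagonal:
Δ⁵: 360  360  360  360  360
Δ⁴: 672  1032  1392  1752  2112
Δ³: 402  1074  2106  3498  5250
Δ²: 74  476  1550  3656  7154
Δ: -1  73  549  2099  5755
s: -6  -7  66  615  2714

2714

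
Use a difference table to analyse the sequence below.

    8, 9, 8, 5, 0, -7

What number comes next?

-16

D1: 1, -1, -3, -5, -7
D2: -2, -2, -2, -2
Constant second difference = -2, so extend:
-7 − 2 = -9;  -7 − 9 = -16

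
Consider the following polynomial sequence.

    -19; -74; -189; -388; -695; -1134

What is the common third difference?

-24

Δ: -55, -115, -199, -307, -439
Δ²: -60, -84, -108, -132
Δ³: -24, -24, -24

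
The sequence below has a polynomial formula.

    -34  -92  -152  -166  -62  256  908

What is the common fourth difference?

D1: -58, -60, -14, 104, 318, 652
D2: -2, 46, 118, 214, 334
D3: 48, 72, 96, 120
D4: 24, 24, 24

24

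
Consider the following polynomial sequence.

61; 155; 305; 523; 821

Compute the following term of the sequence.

1211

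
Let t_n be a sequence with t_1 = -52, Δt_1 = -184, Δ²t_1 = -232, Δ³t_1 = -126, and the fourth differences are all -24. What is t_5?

Build the table forward from the leading diagonal:
D4: -24  -24  -24  -24  -24
D3: -126  -150  -174  -198  -222
D2: -232  -358  -508  -682  -880
D1: -184  -416  -774  -1282  -1964
t: -52  -236  -652  -1426  -2708

-2708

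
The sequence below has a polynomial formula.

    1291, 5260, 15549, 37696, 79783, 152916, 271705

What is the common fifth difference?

First differences: 3969, 10289, 22147, 42087, 73133, 118789
Second differences: 6320, 11858, 19940, 31046, 45656
Third differences: 5538, 8082, 11106, 14610
Fourth differences: 2544, 3024, 3504
Fifth differences: 480, 480

480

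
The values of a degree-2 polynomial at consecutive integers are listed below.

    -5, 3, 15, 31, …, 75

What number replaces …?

51

Using the first 4 terms:
D1: 8  12  16
D2: 4  4
Constant second difference = 4.
Extend forward: 16 + 4 = 20;  31 + 20 = 51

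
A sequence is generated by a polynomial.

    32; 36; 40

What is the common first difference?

D1: 4, 4

4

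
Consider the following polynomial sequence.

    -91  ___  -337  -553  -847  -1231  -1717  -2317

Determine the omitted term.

-187

Using the last 6 terms:
-216, -294, -384, -486, -600
-78, -90, -102, -114
-12, -12, -12
Constant third difference = -12.
Extend backward: -78 + 12 = -66;  -216 + 66 = -150;  -337 + 150 = -187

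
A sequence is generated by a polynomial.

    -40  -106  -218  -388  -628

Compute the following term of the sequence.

-950

Δ: -66 , -112 , -170 , -240
Δ²: -46 , -58 , -70
Δ³: -12 , -12
Third differences constant at -12.
-70 − 12 = -82;  -240 − 82 = -322;  -628 − 322 = -950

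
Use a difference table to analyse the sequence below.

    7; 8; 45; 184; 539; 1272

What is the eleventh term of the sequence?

19637

D1: 1, 37, 139, 355, 733
D2: 36, 102, 216, 378
D3: 66, 114, 162
D4: 48, 48
Fourth differences constant at 48.
162 + 48 = 210;  378 + 210 = 588;  733 + 588 = 1321;  1272 + 1321 = 2593
210 + 48 = 258;  588 + 258 = 846;  1321 + 846 = 2167;  2593 + 2167 = 4760
258 + 48 = 306;  846 + 306 = 1152;  2167 + 1152 = 3319;  4760 + 3319 = 8079
306 + 48 = 354;  1152 + 354 = 1506;  3319 + 1506 = 4825;  8079 + 4825 = 12904
354 + 48 = 402;  1506 + 402 = 1908;  4825 + 1908 = 6733;  12904 + 6733 = 19637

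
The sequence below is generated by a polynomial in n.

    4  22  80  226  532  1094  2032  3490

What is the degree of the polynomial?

First differences: 18, 58, 146, 306, 562, 938, 1458
Second differences: 40, 88, 160, 256, 376, 520
Third differences: 48, 72, 96, 120, 144
Fourth differences: 24, 24, 24, 24
The fourth differences are constant, so the polynomial has degree 4.

4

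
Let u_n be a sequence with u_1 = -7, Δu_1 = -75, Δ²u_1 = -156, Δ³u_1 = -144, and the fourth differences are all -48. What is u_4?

-844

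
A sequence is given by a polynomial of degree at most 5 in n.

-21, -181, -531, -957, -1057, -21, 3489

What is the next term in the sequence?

11459

D1: -160, -350, -426, -100, 1036, 3510
D2: -190, -76, 326, 1136, 2474
D3: 114, 402, 810, 1338
D4: 288, 408, 528
D5: 120, 120
The fifth differences are constant (120).
528 + 120 = 648;  1338 + 648 = 1986;  2474 + 1986 = 4460;  3510 + 4460 = 7970;  3489 + 7970 = 11459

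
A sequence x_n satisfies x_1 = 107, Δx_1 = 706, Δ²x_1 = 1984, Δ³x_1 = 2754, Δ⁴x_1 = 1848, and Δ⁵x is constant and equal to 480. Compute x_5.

Build the table forward from the leading diagonal:
Fifth differences: 480  480  480  480  480
Fourth differences: 1848  2328  2808  3288  3768
Third differences: 2754  4602  6930  9738  13026
Second differences: 1984  4738  9340  16270  26008
First differences: 706  2690  7428  16768  33038
x: 107  813  3503  10931  27699

27699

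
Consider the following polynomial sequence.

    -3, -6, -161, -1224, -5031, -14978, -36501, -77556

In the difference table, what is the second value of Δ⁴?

First differences: -3, -155, -1063, -3807, -9947, -21523, -41055
Second differences: -152, -908, -2744, -6140, -11576, -19532
Third differences: -756, -1836, -3396, -5436, -7956
Fourth differences: -1080, -1560, -2040, -2520
Fifth differences: -480, -480, -480

-1560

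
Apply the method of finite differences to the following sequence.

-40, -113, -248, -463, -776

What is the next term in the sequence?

-1205

Δ: -73  -135  -215  -313
Δ²: -62  -80  -98
Δ³: -18  -18
Third differences constant at -18.
-98 − 18 = -116;  -313 − 116 = -429;  -776 − 429 = -1205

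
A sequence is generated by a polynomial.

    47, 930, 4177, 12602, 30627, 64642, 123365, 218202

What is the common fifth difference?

First differences: 883, 3247, 8425, 18025, 34015, 58723, 94837
Second differences: 2364, 5178, 9600, 15990, 24708, 36114
Third differences: 2814, 4422, 6390, 8718, 11406
Fourth differences: 1608, 1968, 2328, 2688
Fifth differences: 360, 360, 360

360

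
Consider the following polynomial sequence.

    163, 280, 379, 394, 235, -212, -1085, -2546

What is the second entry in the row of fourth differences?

-24

Δ: 117, 99, 15, -159, -447, -873, -1461
Δ²: -18, -84, -174, -288, -426, -588
Δ³: -66, -90, -114, -138, -162
Δ⁴: -24, -24, -24, -24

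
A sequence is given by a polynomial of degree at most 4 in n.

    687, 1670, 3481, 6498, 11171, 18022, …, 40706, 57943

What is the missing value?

27645

Using the first 6 terms:
Δ: 983  1811  3017  4673  6851
Δ²: 828  1206  1656  2178
Δ³: 378  450  522
Δ⁴: 72  72
Constant fourth difference = 72.
Extend forward: 522 + 72 = 594;  2178 + 594 = 2772;  6851 + 2772 = 9623;  18022 + 9623 = 27645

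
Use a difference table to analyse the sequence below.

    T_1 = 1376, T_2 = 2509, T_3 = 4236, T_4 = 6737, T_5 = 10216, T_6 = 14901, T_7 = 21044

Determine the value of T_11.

1133, 1727, 2501, 3479, 4685, 6143
594, 774, 978, 1206, 1458
180, 204, 228, 252
24, 24, 24
Constant fourth difference = 24, so extend:
252 + 24 = 276;  1458 + 276 = 1734;  6143 + 1734 = 7877;  21044 + 7877 = 28921
276 + 24 = 300;  1734 + 300 = 2034;  7877 + 2034 = 9911;  28921 + 9911 = 38832
300 + 24 = 324;  2034 + 324 = 2358;  9911 + 2358 = 12269;  38832 + 12269 = 51101
324 + 24 = 348;  2358 + 348 = 2706;  12269 + 2706 = 14975;  51101 + 14975 = 66076

66076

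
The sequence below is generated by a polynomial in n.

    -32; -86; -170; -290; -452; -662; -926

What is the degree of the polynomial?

Δ: -54, -84, -120, -162, -210, -264
Δ²: -30, -36, -42, -48, -54
Δ³: -6, -6, -6, -6
The third differences are constant, so the polynomial has degree 3.

3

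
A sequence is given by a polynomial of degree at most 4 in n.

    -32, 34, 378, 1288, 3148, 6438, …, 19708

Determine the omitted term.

Using the first 6 terms:
66, 344, 910, 1860, 3290
278, 566, 950, 1430
288, 384, 480
96, 96
Constant fourth difference = 96.
Extend forward: 480 + 96 = 576;  1430 + 576 = 2006;  3290 + 2006 = 5296;  6438 + 5296 = 11734

11734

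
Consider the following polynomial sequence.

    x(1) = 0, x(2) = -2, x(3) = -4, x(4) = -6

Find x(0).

2

First differences: -2, -2, -2
The first differences are constant at -2.
Work back: 0 + 2 = 2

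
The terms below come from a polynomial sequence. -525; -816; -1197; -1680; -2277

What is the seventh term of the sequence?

First differences: -291 , -381 , -483 , -597
Second differences: -90 , -102 , -114
Third differences: -12 , -12
Constant third difference = -12, so extend:
-114 − 12 = -126;  -597 − 126 = -723;  -2277 − 723 = -3000
-126 − 12 = -138;  -723 − 138 = -861;  -3000 − 861 = -3861

-3861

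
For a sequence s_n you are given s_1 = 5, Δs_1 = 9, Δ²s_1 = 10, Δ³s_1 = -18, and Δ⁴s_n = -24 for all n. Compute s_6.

Build the table forward from the leading diagonal:
Δ⁴: -24, -24, -24, -24, -24, -24
Δ³: -18, -42, -66, -90, -114, -138
Δ²: 10, -8, -50, -116, -206, -320
Δ: 9, 19, 11, -39, -155, -361
s: 5, 14, 33, 44, 5, -150

-150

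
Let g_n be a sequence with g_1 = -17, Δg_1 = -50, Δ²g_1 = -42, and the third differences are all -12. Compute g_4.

Build the table forward from the leading diagonal:
D3: -12, -12, -12, -12
D2: -42, -54, -66, -78
D1: -50, -92, -146, -212
g: -17, -67, -159, -305

-305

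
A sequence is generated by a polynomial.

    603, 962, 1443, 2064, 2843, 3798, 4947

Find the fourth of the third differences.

D1: 359, 481, 621, 779, 955, 1149
D2: 122, 140, 158, 176, 194
D3: 18, 18, 18, 18

18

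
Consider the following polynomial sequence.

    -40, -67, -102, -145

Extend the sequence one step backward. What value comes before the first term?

-21

First differences: -27, -35, -43
Second differences: -8, -8
The second differences are constant at -8.
Work back: -27 + 8 = -19;  -40 + 19 = -21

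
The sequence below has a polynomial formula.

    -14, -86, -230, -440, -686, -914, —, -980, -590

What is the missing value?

-1046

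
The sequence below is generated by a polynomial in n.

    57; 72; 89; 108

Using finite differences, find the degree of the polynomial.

2

D1: 15, 17, 19
D2: 2, 2
The second differences are constant, so the polynomial has degree 2.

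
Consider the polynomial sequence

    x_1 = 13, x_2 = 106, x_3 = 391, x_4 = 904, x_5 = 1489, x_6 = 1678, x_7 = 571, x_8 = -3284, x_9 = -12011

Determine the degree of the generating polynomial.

93, 285, 513, 585, 189, -1107, -3855, -8727
192, 228, 72, -396, -1296, -2748, -4872
36, -156, -468, -900, -1452, -2124
-192, -312, -432, -552, -672
-120, -120, -120, -120
The fifth differences are constant, so the polynomial has degree 5.

5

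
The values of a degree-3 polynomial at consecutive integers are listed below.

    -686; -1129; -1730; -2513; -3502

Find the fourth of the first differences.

-989

Δ: -443, -601, -783, -989
Δ²: -158, -182, -206
Δ³: -24, -24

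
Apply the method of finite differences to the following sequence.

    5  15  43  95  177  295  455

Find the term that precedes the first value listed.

D1: 10, 28, 52, 82, 118, 160
D2: 18, 24, 30, 36, 42
D3: 6, 6, 6, 6
The third differences are constant at 6.
Work back: 18 − 6 = 12;  10 − 12 = -2;  5 + 2 = 7

7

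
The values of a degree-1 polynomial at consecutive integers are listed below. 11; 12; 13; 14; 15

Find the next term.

16

D1: 1  1  1  1
The first differences are constant (1).
15 + 1 = 16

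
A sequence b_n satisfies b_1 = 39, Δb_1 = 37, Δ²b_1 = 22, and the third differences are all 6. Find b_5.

343

Build the table forward from the leading diagonal:
D3: 6  6  6  6  6
D2: 22  28  34  40  46
D1: 37  59  87  121  161
b: 39  76  135  222  343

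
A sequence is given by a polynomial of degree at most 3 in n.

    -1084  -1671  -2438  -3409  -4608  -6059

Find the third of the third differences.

First differences: -587, -767, -971, -1199, -1451
Second differences: -180, -204, -228, -252
Third differences: -24, -24, -24

-24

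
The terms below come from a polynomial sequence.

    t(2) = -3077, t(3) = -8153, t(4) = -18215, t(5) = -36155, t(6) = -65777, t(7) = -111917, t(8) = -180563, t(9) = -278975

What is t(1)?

D1: -5076, -10062, -17940, -29622, -46140, -68646, -98412
D2: -4986, -7878, -11682, -16518, -22506, -29766
D3: -2892, -3804, -4836, -5988, -7260
D4: -912, -1032, -1152, -1272
D5: -120, -120, -120
The fifth differences are constant at -120.
Work back: -912 + 120 = -792;  -2892 + 792 = -2100;  -4986 + 2100 = -2886;  -5076 + 2886 = -2190;  -3077 + 2190 = -887

-887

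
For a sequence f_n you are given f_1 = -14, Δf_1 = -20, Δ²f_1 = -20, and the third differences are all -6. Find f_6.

Build the table forward from the leading diagonal:
Third differences: -6, -6, -6, -6, -6, -6
Second differences: -20, -26, -32, -38, -44, -50
First differences: -20, -40, -66, -98, -136, -180
f: -14, -34, -74, -140, -238, -374

-374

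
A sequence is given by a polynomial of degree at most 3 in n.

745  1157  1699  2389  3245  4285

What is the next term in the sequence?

5527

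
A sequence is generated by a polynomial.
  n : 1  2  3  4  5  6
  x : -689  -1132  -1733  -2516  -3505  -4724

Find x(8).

First differences: -443, -601, -783, -989, -1219
Second differences: -158, -182, -206, -230
Third differences: -24, -24, -24
Third differences constant at -24.
-230 − 24 = -254;  -1219 − 254 = -1473;  -4724 − 1473 = -6197
-254 − 24 = -278;  -1473 − 278 = -1751;  -6197 − 1751 = -7948

-7948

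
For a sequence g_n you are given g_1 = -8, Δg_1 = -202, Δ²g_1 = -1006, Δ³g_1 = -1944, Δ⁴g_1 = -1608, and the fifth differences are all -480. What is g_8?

-156948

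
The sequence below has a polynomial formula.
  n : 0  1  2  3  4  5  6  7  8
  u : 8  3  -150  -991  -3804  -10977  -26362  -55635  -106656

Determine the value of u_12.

D1: -5, -153, -841, -2813, -7173, -15385, -29273, -51021
D2: -148, -688, -1972, -4360, -8212, -13888, -21748
D3: -540, -1284, -2388, -3852, -5676, -7860
D4: -744, -1104, -1464, -1824, -2184
D5: -360, -360, -360, -360
Fifth differences constant at -360.
-2184 − 360 = -2544;  -7860 − 2544 = -10404;  -21748 − 10404 = -32152;  -51021 − 32152 = -83173;  -106656 − 83173 = -189829
-2544 − 360 = -2904;  -10404 − 2904 = -13308;  -32152 − 13308 = -45460;  -83173 − 45460 = -128633;  -189829 − 128633 = -318462
-2904 − 360 = -3264;  -13308 − 3264 = -16572;  -45460 − 16572 = -62032;  -128633 − 62032 = -190665;  -318462 − 190665 = -509127
-3264 − 360 = -3624;  -16572 − 3624 = -20196;  -62032 − 20196 = -82228;  -190665 − 82228 = -272893;  -509127 − 272893 = -782020

-782020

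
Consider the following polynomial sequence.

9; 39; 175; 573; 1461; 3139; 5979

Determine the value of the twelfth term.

55669

D1: 30, 136, 398, 888, 1678, 2840
D2: 106, 262, 490, 790, 1162
D3: 156, 228, 300, 372
D4: 72, 72, 72
The fourth differences are constant (72).
372 + 72 = 444;  1162 + 444 = 1606;  2840 + 1606 = 4446;  5979 + 4446 = 10425
444 + 72 = 516;  1606 + 516 = 2122;  4446 + 2122 = 6568;  10425 + 6568 = 16993
516 + 72 = 588;  2122 + 588 = 2710;  6568 + 2710 = 9278;  16993 + 9278 = 26271
588 + 72 = 660;  2710 + 660 = 3370;  9278 + 3370 = 12648;  26271 + 12648 = 38919
660 + 72 = 732;  3370 + 732 = 4102;  12648 + 4102 = 16750;  38919 + 16750 = 55669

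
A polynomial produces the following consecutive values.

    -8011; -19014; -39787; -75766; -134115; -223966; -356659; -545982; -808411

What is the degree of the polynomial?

Δ: -11003, -20773, -35979, -58349, -89851, -132693, -189323, -262429
Δ²: -9770, -15206, -22370, -31502, -42842, -56630, -73106
Δ³: -5436, -7164, -9132, -11340, -13788, -16476
Δ⁴: -1728, -1968, -2208, -2448, -2688
Δ⁵: -240, -240, -240, -240
The fifth differences are constant, so the polynomial has degree 5.

5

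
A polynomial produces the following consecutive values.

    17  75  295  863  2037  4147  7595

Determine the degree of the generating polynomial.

4

58, 220, 568, 1174, 2110, 3448
162, 348, 606, 936, 1338
186, 258, 330, 402
72, 72, 72
The fourth differences are constant, so the polynomial has degree 4.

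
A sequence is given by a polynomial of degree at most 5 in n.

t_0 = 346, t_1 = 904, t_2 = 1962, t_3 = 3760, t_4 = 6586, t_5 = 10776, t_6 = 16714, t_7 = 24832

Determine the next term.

D1: 558  1058  1798  2826  4190  5938  8118
D2: 500  740  1028  1364  1748  2180
D3: 240  288  336  384  432
D4: 48  48  48  48
Constant fourth difference = 48, so extend:
432 + 48 = 480;  2180 + 480 = 2660;  8118 + 2660 = 10778;  24832 + 10778 = 35610

35610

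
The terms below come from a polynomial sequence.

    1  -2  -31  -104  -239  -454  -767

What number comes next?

-1196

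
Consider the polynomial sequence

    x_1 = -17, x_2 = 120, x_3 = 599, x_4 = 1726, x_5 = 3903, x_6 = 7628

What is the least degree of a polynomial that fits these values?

137, 479, 1127, 2177, 3725
342, 648, 1050, 1548
306, 402, 498
96, 96
The fourth differences are constant, so the polynomial has degree 4.

4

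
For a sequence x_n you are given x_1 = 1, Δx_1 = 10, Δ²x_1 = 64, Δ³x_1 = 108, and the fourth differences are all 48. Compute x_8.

6875

Build the table forward from the leading diagonal:
D4: 48  48  48  48  48  48  48  48
D3: 108  156  204  252  300  348  396  444
D2: 64  172  328  532  784  1084  1432  1828
D1: 10  74  246  574  1106  1890  2974  4406
x: 1  11  85  331  905  2011  3901  6875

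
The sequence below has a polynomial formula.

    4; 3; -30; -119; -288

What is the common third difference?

First differences: -1, -33, -89, -169
Second differences: -32, -56, -80
Third differences: -24, -24

-24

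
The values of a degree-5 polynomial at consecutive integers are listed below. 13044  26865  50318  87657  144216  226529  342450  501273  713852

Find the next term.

First differences: 13821 , 23453 , 37339 , 56559 , 82313 , 115921 , 158823 , 212579
Second differences: 9632 , 13886 , 19220 , 25754 , 33608 , 42902 , 53756
Third differences: 4254 , 5334 , 6534 , 7854 , 9294 , 10854
Fourth differences: 1080 , 1200 , 1320 , 1440 , 1560
Fifth differences: 120 , 120 , 120 , 120
Constant fifth difference = 120, so extend:
1560 + 120 = 1680;  10854 + 1680 = 12534;  53756 + 12534 = 66290;  212579 + 66290 = 278869;  713852 + 278869 = 992721

992721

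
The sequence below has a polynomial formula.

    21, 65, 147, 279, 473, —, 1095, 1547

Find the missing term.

Using the first 5 terms:
First differences: 44  82  132  194
Second differences: 38  50  62
Third differences: 12  12
Constant third difference = 12.
Extend forward: 62 + 12 = 74;  194 + 74 = 268;  473 + 268 = 741

741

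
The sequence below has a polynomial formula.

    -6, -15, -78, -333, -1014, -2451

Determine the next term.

-5070

Δ: -9, -63, -255, -681, -1437
Δ²: -54, -192, -426, -756
Δ³: -138, -234, -330
Δ⁴: -96, -96
Constant fourth difference = -96, so extend:
-330 − 96 = -426;  -756 − 426 = -1182;  -1437 − 1182 = -2619;  -2451 − 2619 = -5070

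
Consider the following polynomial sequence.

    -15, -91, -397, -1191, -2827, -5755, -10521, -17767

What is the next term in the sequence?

-76, -306, -794, -1636, -2928, -4766, -7246
-230, -488, -842, -1292, -1838, -2480
-258, -354, -450, -546, -642
-96, -96, -96, -96
Constant fourth difference = -96, so extend:
-642 − 96 = -738;  -2480 − 738 = -3218;  -7246 − 3218 = -10464;  -17767 − 10464 = -28231

-28231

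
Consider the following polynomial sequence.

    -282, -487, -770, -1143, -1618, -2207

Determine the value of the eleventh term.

-7282

D1: -205 , -283 , -373 , -475 , -589
D2: -78 , -90 , -102 , -114
D3: -12 , -12 , -12
Third differences constant at -12.
-114 − 12 = -126;  -589 − 126 = -715;  -2207 − 715 = -2922
-126 − 12 = -138;  -715 − 138 = -853;  -2922 − 853 = -3775
-138 − 12 = -150;  -853 − 150 = -1003;  -3775 − 1003 = -4778
-150 − 12 = -162;  -1003 − 162 = -1165;  -4778 − 1165 = -5943
-162 − 12 = -174;  -1165 − 174 = -1339;  -5943 − 1339 = -7282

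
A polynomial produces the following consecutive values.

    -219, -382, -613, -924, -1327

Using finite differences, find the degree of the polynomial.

Δ: -163, -231, -311, -403
Δ²: -68, -80, -92
Δ³: -12, -12
The third differences are constant, so the polynomial has degree 3.

3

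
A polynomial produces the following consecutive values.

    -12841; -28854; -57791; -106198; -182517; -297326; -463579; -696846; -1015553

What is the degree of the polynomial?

5

D1: -16013, -28937, -48407, -76319, -114809, -166253, -233267, -318707
D2: -12924, -19470, -27912, -38490, -51444, -67014, -85440
D3: -6546, -8442, -10578, -12954, -15570, -18426
D4: -1896, -2136, -2376, -2616, -2856
D5: -240, -240, -240, -240
The fifth differences are constant, so the polynomial has degree 5.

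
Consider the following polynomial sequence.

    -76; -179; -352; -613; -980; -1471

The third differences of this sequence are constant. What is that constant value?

-18

Δ: -103, -173, -261, -367, -491
Δ²: -70, -88, -106, -124
Δ³: -18, -18, -18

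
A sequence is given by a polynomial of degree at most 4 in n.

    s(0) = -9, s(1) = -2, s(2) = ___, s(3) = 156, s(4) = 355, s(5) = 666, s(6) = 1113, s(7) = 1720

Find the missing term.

45

Using the last 5 terms:
Δ: 199, 311, 447, 607
Δ²: 112, 136, 160
Δ³: 24, 24
Constant third difference = 24.
Extend backward: 112 − 24 = 88;  199 − 88 = 111;  156 − 111 = 45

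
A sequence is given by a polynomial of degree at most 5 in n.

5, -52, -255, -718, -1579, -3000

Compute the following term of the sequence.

-5167

First differences: -57 , -203 , -463 , -861 , -1421
Second differences: -146 , -260 , -398 , -560
Third differences: -114 , -138 , -162
Fourth differences: -24 , -24
Constant fourth difference = -24, so extend:
-162 − 24 = -186;  -560 − 186 = -746;  -1421 − 746 = -2167;  -3000 − 2167 = -5167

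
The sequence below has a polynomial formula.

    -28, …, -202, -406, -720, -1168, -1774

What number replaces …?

Using the last 5 terms:
Δ: -204, -314, -448, -606
Δ²: -110, -134, -158
Δ³: -24, -24
Constant third difference = -24.
Extend backward: -110 + 24 = -86;  -204 + 86 = -118;  -202 + 118 = -84

-84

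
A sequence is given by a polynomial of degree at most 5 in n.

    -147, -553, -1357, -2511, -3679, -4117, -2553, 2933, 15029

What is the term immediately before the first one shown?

First differences: -406, -804, -1154, -1168, -438, 1564, 5486, 12096
Second differences: -398, -350, -14, 730, 2002, 3922, 6610
Third differences: 48, 336, 744, 1272, 1920, 2688
Fourth differences: 288, 408, 528, 648, 768
Fifth differences: 120, 120, 120, 120
The fifth differences are constant at 120.
Work back: 288 − 120 = 168;  48 − 168 = -120;  -398 + 120 = -278;  -406 + 278 = -128;  -147 + 128 = -19

-19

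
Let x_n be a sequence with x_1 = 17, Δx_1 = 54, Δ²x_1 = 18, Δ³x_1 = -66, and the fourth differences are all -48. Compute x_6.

-433

Build the table forward from the leading diagonal:
Δ⁴: -48, -48, -48, -48, -48, -48
Δ³: -66, -114, -162, -210, -258, -306
Δ²: 18, -48, -162, -324, -534, -792
Δ: 54, 72, 24, -138, -462, -996
x: 17, 71, 143, 167, 29, -433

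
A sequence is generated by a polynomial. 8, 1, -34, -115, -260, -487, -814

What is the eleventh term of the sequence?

-3482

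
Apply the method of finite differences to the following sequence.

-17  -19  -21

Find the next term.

D1: -2  -2
First differences constant at -2.
-21 − 2 = -23

-23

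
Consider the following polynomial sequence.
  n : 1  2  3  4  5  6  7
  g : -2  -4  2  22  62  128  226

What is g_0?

2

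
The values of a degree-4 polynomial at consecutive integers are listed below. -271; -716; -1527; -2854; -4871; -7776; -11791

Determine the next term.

-17162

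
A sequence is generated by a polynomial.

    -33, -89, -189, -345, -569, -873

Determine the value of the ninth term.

-56, -100, -156, -224, -304
-44, -56, -68, -80
-12, -12, -12
Constant third difference = -12, so extend:
-80 − 12 = -92;  -304 − 92 = -396;  -873 − 396 = -1269
-92 − 12 = -104;  -396 − 104 = -500;  -1269 − 500 = -1769
-104 − 12 = -116;  -500 − 116 = -616;  -1769 − 616 = -2385

-2385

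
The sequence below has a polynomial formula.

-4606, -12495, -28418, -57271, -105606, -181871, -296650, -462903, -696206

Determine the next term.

-1014991

D1: -7889 , -15923 , -28853 , -48335 , -76265 , -114779 , -166253 , -233303
D2: -8034 , -12930 , -19482 , -27930 , -38514 , -51474 , -67050
D3: -4896 , -6552 , -8448 , -10584 , -12960 , -15576
D4: -1656 , -1896 , -2136 , -2376 , -2616
D5: -240 , -240 , -240 , -240
Constant fifth difference = -240, so extend:
-2616 − 240 = -2856;  -15576 − 2856 = -18432;  -67050 − 18432 = -85482;  -233303 − 85482 = -318785;  -696206 − 318785 = -1014991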